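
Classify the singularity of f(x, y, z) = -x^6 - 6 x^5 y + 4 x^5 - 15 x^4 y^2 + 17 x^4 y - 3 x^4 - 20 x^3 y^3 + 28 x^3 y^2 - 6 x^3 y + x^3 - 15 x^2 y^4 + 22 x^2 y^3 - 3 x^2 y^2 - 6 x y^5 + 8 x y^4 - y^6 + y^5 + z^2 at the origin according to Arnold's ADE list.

The Hessian of f at 0 has rank 1. Corank 2; j^3 = x^3 is a perfect cube, so E-series; the 5-jet and mu = 8 give E_8.

E_8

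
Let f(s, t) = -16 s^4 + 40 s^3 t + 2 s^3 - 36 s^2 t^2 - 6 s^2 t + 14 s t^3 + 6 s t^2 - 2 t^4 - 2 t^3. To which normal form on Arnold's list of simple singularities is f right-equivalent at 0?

The Hessian of f at 0 has rank 0. Corank 2; j^3 = 2*(s - t)^3 is a perfect cube, so E-series; the 4-jet and mu = 7 give E_7.

E_7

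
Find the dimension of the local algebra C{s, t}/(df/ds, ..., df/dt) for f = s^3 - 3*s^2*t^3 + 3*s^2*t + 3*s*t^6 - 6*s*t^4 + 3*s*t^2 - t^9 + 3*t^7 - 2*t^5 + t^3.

8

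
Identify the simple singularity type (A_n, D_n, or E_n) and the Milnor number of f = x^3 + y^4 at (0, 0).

The Hessian of f at 0 has rank 0. Corank 2; j^3 = x^3 is a perfect cube, so E-series; the 4-jet and mu = 6 give E_6.

Type E_6, Milnor number mu = 6.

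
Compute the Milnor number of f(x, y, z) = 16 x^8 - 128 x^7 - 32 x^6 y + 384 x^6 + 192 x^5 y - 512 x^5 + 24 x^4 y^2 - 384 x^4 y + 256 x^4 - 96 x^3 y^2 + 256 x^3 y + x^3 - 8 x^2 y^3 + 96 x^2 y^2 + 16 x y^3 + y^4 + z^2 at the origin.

The Hessian of f at 0 has rank 1. Corank 2; j^3 = x^3 is a perfect cube, so E-series; the 4-jet and mu = 6 give E_6.

6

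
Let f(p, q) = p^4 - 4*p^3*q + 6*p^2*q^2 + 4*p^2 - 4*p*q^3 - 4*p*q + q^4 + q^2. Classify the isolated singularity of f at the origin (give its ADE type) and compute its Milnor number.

Type A3, Milnor number mu = 3.

The Hessian of f at 0 has rank 1. Corank 1: A-series; mu = 3 gives A_3.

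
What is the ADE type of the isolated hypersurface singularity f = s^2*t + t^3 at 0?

D4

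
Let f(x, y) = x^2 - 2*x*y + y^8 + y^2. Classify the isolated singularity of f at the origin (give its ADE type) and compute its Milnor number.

Type A_{7}, Milnor number mu = 7.

The Hessian of f at 0 has rank 1. Corank 1: A-series; mu = 7 gives A_7.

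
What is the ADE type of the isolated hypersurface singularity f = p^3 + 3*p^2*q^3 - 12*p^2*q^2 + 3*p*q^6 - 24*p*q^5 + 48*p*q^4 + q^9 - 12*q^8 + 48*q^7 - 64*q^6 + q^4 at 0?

The Hessian of f at 0 has rank 0. Corank 2; j^3 = p^3 is a perfect cube, so E-series; the 4-jet and mu = 6 give E_6.

E_6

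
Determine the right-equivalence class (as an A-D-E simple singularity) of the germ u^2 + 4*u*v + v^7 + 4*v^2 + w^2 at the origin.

The Hessian of f at 0 has rank 2. Corank 1: A-series; mu = 6 gives A_6.

A_{6}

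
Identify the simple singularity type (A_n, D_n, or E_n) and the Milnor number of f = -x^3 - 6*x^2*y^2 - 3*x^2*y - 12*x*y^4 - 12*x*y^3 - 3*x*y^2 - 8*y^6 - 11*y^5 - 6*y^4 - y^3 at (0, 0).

Type E_{8}, Milnor number mu = 8.

The Hessian of f at 0 has rank 0. Corank 2; j^3 = -(x + y)^3 is a perfect cube, so E-series; the 5-jet and mu = 8 give E_8.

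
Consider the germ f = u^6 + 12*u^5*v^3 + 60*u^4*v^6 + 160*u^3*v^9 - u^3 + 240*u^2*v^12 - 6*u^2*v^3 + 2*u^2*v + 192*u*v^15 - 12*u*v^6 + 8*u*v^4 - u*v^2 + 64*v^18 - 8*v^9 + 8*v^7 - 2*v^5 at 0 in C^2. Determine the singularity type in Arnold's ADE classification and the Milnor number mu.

The Hessian of f at 0 is [[0, 0], [0, 0]] with rank 0, so corank 2. A Groebner basis of the Jacobian ideal J(f) in C{u,v} is {u^2/2 - u*v/2 + v^4, u^3 + u^2 - 2*u*v - v^3 + v^2, u^2*v + 2*u^2/3 - 4*u*v/3 - v^3 + 2*v^2/3, u^2/3 + u*v^2 - 2*u*v/3 - v^3 + v^2/3}; counting standard monomials gives mu = 7. Corank 2; j^3 = -u*(u - v)^2 has shape L^2 M (L != M), so D-series; mu = 7 gives D_7.

Type D_{7}, Milnor number mu = 7.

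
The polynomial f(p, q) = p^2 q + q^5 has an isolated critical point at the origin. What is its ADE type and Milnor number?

Type D6, Milnor number mu = 6.

The Hessian of f at 0 has rank 0. Corank 2; j^3 = p^2*q has shape L^2 M (L != M), so D-series; mu = 6 gives D_6.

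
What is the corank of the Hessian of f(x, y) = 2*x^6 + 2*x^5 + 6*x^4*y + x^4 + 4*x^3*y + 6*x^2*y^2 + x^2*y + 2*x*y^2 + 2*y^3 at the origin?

2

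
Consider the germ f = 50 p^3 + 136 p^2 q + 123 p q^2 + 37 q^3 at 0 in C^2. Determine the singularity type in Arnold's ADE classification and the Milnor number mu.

The Hessian of f at 0 has rank 0. Corank 2; j^3 = (p + q)*(50*p^2 + 86*p*q + 37*q^2) splits into three distinct lines over C (the quadratic factor has nonzero discriminant), so D_4.

Type D_4, Milnor number mu = 4.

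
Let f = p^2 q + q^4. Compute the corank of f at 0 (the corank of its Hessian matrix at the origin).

2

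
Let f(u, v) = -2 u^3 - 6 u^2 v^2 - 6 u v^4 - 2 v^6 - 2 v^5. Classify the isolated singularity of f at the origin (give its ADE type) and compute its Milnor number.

Type E_{8}, Milnor number mu = 8.

The Hessian of f at 0 is [[0, 0], [0, 0]] with rank 0, so corank 2. A Groebner basis of the Jacobian ideal J(f) in C{u,v} is {v^4, u^3, u^2/2 + u*v^2}; counting standard monomials gives mu = 8. Corank 2; j^3 = -2*u^3 is a perfect cube, so E-series; the 5-jet and mu = 8 give E_8.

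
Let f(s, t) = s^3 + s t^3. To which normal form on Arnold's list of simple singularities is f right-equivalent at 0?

E_7

The Hessian of f at 0 is [[0, 0], [0, 0]] with rank 0, so corank 2. A Groebner basis of the Jacobian ideal J(f) in C{s,t} is {s^3, s*t^2, 3*s^2 + t^3}; counting standard monomials gives mu = 7. Corank 2; j^3 = s^3 is a perfect cube, so E-series; the 4-jet and mu = 7 give E_7.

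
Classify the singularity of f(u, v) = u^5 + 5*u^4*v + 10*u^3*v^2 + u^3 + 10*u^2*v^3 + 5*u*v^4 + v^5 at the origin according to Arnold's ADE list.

E_{8}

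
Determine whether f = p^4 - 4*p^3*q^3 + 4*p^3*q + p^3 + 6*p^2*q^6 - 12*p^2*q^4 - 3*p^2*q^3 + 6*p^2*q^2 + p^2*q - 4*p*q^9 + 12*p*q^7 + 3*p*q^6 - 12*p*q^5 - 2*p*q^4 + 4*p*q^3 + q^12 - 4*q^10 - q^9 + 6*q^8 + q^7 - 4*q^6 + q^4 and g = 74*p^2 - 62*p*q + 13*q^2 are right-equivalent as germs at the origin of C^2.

The Hessian of f at 0 is [[0, 0], [0, 0]] with rank 0, so corank 2. A Groebner basis of the Jacobian ideal J(f) in C{p,q} is {p*q^2, -p*q/4 + q^3, p^2 + p*q}; counting standard monomials gives mu = 5. Corank 2; j^3 = p^2*(p + q) has shape L^2 M (L != M), so D-series; mu = 5 gives D_5. The Hessian of g at 0 is [[148, -62], [-62, 26]] with rank 2, so corank 0. A Groebner basis of the Jacobian ideal J(g) in C{p,q} is {p, q}; counting standard monomials gives mu = 1. Corank 0: nondegenerate Morse point, so A_1. f is D_5 but g is A_1, hence not right-equivalent.

No.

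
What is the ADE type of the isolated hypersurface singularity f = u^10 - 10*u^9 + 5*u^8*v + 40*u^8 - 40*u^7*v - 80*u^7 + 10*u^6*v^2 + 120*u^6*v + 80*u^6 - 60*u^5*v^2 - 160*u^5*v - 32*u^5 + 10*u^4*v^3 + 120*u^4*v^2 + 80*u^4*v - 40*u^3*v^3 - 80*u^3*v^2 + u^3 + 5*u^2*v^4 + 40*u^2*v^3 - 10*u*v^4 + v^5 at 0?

E_8

The Hessian of f at 0 has rank 0. Corank 2; j^3 = u^3 is a perfect cube, so E-series; the 5-jet and mu = 8 give E_8.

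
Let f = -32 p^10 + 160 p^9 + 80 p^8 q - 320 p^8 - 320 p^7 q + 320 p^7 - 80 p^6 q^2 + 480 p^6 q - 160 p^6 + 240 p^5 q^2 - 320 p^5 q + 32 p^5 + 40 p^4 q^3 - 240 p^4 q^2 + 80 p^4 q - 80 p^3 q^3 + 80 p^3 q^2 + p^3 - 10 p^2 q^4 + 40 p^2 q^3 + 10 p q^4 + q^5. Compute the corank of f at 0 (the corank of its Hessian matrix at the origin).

Hessian at 0 has rank 0.

2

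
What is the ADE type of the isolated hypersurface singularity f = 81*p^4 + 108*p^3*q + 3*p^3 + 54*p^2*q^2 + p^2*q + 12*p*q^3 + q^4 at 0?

The Hessian of f at 0 is [[0, 0], [0, 0]] with rank 0, so corank 2. A Groebner basis of the Jacobian ideal J(f) in C{p,q} is {p*q^2, -p*q/12 + q^3, p^2 + p*q/3}; counting standard monomials gives mu = 5. Corank 2; j^3 = p^2*(3*p + q) has shape L^2 M (L != M), so D-series; mu = 5 gives D_5.

D5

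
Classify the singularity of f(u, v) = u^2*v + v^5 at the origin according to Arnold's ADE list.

The Hessian of f at 0 has rank 0. Corank 2; j^3 = u^2*v has shape L^2 M (L != M), so D-series; mu = 6 gives D_6.

D6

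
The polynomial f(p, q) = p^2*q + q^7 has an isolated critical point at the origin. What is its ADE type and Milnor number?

Type D_8, Milnor number mu = 8.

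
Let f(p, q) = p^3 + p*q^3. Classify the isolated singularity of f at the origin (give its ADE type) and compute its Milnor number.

Type E_{7}, Milnor number mu = 7.

The Hessian of f at 0 is [[0, 0], [0, 0]] with rank 0, so corank 2. A Groebner basis of the Jacobian ideal J(f) in C{p,q} is {p^3, p*q^2, 3*p^2 + q^3}; counting standard monomials gives mu = 7. Corank 2; j^3 = p^3 is a perfect cube, so E-series; the 4-jet and mu = 7 give E_7.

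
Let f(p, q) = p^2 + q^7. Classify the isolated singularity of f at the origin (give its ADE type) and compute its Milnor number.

Type A_{6}, Milnor number mu = 6.

The Hessian of f at 0 has rank 1. Corank 1: A-series; mu = 6 gives A_6.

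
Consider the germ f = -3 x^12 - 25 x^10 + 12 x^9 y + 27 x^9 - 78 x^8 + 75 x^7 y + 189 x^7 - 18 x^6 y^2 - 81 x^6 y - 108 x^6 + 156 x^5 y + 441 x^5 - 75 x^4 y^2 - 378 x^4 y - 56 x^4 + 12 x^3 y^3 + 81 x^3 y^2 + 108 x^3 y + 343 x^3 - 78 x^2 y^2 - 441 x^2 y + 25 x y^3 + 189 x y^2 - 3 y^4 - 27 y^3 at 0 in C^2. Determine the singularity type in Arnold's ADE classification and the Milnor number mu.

The Hessian of f at 0 has rank 0. Corank 2; j^3 = (7*x - 3*y)^3 is a perfect cube, so E-series; the 4-jet and mu = 7 give E_7.

Type E_{7}, Milnor number mu = 7.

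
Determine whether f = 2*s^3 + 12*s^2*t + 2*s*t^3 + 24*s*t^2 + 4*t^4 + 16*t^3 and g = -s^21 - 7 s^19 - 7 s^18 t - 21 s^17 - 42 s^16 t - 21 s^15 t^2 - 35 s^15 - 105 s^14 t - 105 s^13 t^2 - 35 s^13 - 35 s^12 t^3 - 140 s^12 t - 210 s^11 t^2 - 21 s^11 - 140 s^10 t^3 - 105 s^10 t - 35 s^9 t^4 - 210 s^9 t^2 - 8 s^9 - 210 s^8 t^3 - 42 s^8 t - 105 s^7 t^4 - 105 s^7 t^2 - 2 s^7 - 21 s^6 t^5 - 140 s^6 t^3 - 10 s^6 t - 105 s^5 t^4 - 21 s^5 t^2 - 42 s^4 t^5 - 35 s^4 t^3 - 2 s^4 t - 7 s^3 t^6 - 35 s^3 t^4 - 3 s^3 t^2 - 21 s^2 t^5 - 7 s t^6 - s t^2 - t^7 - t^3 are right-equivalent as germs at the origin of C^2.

No.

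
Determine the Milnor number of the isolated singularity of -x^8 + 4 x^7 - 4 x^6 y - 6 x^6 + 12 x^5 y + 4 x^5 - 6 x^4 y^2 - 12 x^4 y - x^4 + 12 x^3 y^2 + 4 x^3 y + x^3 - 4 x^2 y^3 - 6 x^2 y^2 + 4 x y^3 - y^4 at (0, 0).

6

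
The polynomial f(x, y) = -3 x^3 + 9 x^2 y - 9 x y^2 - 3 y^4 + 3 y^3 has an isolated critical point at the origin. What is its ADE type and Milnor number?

Type E_{6}, Milnor number mu = 6.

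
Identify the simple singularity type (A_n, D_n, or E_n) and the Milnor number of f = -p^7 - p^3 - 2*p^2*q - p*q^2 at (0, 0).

Type D8, Milnor number mu = 8.

The Hessian of f at 0 has rank 0. Corank 2; j^3 = -p*(p + q)^2 has shape L^2 M (L != M), so D-series; mu = 8 gives D_8.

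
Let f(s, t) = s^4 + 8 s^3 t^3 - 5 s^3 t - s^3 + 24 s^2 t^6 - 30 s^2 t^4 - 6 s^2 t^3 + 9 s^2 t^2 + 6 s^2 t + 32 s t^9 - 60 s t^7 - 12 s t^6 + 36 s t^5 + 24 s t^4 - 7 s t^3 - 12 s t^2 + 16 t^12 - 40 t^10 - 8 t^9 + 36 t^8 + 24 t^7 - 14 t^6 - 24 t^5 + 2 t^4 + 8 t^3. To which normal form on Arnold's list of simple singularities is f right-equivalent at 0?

E_7

The Hessian of f at 0 has rank 0. Corank 2; j^3 = -(s - 2*t)^3 is a perfect cube, so E-series; the 4-jet and mu = 7 give E_7.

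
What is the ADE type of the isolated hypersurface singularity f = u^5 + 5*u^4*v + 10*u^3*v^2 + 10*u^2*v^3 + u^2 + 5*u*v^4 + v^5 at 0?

The Hessian of f at 0 is [[2, 0], [0, 0]] with rank 1, so corank 1. A Groebner basis of the Jacobian ideal J(f) in C{u,v} is {v^4, u}; counting standard monomials gives mu = 4. Corank 1: A-series; mu = 4 gives A_4.

A4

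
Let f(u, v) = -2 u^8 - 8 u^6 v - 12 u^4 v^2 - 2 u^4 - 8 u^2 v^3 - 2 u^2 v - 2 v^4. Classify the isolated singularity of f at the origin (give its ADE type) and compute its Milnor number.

Type D_5, Milnor number mu = 5.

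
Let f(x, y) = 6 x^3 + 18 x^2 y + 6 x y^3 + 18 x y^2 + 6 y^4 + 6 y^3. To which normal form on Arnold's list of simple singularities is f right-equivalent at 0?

E7

The Hessian of f at 0 has rank 0. Corank 2; j^3 = 6*(x + y)^3 is a perfect cube, so E-series; the 4-jet and mu = 7 give E_7.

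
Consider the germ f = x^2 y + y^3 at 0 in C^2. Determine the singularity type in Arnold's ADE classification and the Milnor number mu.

Type D_{4}, Milnor number mu = 4.

The Hessian of f at 0 is [[0, 0], [0, 0]] with rank 0, so corank 2. A Groebner basis of the Jacobian ideal J(f) in C{x,y} is {y^3, x^2 + 3*y^2, x*y}; counting standard monomials gives mu = 4. Corank 2; j^3 = y*(x^2 + y^2) splits into three distinct lines over C (the quadratic factor has nonzero discriminant), so D_4.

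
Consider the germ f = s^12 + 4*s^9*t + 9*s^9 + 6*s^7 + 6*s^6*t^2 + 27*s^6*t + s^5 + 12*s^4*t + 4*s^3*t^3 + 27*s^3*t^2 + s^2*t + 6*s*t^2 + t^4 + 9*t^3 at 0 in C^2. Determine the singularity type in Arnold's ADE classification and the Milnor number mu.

Type D5, Milnor number mu = 5.

The Hessian of f at 0 has rank 0. Corank 2; j^3 = t*(s + 3*t)^2 has shape L^2 M (L != M), so D-series; mu = 5 gives D_5.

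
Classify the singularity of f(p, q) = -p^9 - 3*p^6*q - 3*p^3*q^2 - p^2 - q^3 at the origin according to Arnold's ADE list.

The Hessian of f at 0 is [[-2, 0], [0, 0]] with rank 1, so corank 1. A Groebner basis of the Jacobian ideal J(f) in C{p,q} is {q^2, p}; counting standard monomials gives mu = 2. Corank 1: A-series; mu = 2 gives A_2.

A2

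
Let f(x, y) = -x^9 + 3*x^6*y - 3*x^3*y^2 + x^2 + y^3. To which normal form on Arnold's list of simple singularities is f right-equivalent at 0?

The Hessian of f at 0 is [[2, 0], [0, 0]] with rank 1, so corank 1. A Groebner basis of the Jacobian ideal J(f) in C{x,y} is {y^2, x}; counting standard monomials gives mu = 2. Corank 1: A-series; mu = 2 gives A_2.

A_2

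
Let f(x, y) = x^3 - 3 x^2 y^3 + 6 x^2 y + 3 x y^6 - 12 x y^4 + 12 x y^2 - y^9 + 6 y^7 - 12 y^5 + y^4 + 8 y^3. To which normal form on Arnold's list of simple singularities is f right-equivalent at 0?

E6

The Hessian of f at 0 has rank 0. Corank 2; j^3 = (x + 2*y)^3 is a perfect cube, so E-series; the 4-jet and mu = 6 give E_6.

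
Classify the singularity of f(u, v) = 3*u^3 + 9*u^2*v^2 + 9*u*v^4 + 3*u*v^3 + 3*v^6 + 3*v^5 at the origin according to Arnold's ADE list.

E7

The Hessian of f at 0 is [[0, 0], [0, 0]] with rank 0, so corank 2. A Groebner basis of the Jacobian ideal J(f) in C{u,v} is {-u^2 + v^4 - v^3/3, u^3, u^2*v + u^2/3 + v^3/9, u^2 + u*v^2 + v^3/3}; counting standard monomials gives mu = 7. Corank 2; j^3 = 3*u^3 is a perfect cube, so E-series; the 4-jet and mu = 7 give E_7.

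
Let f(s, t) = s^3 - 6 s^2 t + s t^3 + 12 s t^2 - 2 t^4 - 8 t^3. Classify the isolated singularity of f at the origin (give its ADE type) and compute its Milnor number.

Type E_{7}, Milnor number mu = 7.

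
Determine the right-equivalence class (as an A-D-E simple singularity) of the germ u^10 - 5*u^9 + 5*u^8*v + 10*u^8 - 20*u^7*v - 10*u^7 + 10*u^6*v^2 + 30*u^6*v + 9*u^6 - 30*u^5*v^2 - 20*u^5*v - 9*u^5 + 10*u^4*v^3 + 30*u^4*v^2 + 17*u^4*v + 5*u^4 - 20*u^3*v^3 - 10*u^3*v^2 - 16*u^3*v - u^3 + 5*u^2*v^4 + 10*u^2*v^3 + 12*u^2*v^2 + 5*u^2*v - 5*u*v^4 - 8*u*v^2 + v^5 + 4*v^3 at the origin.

D_6

The Hessian of f at 0 has rank 0. Corank 2; j^3 = -(u - 2*v)^2*(u - v) has shape L^2 M (L != M), so D-series; mu = 6 gives D_6.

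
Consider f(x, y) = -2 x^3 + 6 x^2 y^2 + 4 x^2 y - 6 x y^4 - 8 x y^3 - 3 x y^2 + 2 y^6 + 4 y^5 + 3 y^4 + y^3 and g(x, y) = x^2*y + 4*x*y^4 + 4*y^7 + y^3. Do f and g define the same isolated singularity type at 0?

The Hessian of f at 0 is [[0, 0], [0, 0]] with rank 0, so corank 2. A Groebner basis of the Jacobian ideal J(f) in C{x,y} is {y^3, x^2 - 3*y^2/2, x*y - 3*y^2/2}; counting standard monomials gives mu = 4. Corank 2; j^3 = -(x - y)*(2*x^2 - 2*x*y + y^2) splits into three distinct lines over C (the quadratic factor has nonzero discriminant), so D_4. The Hessian of g at 0 is [[0, 0], [0, 0]] with rank 0, so corank 2. A Groebner basis of the Jacobian ideal J(g) in C{x,y} is {y^3, x^2 + 3*y^2, x*y}; counting standard monomials gives mu = 4. Corank 2; j^3 = y*(x^2 + y^2) splits into three distinct lines over C (the quadratic factor has nonzero discriminant), so D_4. Both have type D_4, hence right-equivalent.

Yes.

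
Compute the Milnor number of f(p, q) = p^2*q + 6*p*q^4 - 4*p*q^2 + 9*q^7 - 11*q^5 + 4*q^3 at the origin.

6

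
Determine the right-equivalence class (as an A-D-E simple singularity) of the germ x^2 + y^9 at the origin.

The Hessian of f at 0 has rank 1. Corank 1: A-series; mu = 8 gives A_8.

A8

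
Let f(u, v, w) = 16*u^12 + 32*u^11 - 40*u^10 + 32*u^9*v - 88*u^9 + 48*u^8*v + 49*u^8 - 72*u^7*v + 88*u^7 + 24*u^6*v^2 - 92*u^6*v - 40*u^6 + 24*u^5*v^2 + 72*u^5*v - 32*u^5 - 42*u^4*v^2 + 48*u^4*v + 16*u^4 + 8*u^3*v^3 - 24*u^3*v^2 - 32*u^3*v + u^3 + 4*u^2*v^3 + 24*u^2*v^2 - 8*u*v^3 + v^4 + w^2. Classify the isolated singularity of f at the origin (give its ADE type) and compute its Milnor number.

Type E_{6}, Milnor number mu = 6.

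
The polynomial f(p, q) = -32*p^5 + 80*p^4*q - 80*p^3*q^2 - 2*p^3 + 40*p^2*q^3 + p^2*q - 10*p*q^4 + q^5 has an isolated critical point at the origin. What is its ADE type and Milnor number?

Type D_{6}, Milnor number mu = 6.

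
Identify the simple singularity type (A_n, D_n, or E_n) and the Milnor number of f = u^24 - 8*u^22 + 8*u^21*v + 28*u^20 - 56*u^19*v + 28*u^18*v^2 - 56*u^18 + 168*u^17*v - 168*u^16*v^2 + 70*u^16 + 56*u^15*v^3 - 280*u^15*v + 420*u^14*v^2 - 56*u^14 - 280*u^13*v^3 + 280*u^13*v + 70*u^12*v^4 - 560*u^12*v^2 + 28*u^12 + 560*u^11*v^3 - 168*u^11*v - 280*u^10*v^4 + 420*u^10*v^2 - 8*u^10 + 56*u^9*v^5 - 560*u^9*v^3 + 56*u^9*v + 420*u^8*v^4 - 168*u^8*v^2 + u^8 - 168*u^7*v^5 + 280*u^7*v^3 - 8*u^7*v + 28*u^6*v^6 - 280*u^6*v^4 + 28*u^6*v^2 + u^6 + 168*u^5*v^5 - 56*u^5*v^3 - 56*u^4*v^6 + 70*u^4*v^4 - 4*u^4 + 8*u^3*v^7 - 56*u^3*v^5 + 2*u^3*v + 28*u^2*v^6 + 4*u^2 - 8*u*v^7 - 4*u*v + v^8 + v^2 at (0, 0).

Type A7, Milnor number mu = 7.

The Hessian of f at 0 has rank 1. Corank 1: A-series; mu = 7 gives A_7.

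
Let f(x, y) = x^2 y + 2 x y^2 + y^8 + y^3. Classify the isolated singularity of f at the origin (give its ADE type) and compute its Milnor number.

Type D_9, Milnor number mu = 9.

The Hessian of f at 0 is [[0, 0], [0, 0]] with rank 0, so corank 2. A Groebner basis of the Jacobian ideal J(f) in C{x,y} is {x^2/8 + y^7 - y^2/8, x^3 + y^3, x*y + y^2}; counting standard monomials gives mu = 9. Corank 2; j^3 = y*(x + y)^2 has shape L^2 M (L != M), so D-series; mu = 9 gives D_9.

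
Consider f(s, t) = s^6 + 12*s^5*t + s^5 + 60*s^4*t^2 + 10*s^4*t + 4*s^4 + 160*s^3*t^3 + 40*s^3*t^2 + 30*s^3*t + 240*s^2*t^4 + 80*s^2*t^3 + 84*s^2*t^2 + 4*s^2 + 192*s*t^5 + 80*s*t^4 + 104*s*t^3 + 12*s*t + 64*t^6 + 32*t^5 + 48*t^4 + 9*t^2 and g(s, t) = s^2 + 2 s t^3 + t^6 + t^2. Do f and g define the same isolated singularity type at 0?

No.

The Hessian of f at 0 is [[8, 12], [12, 18]] with rank 1, so corank 1. A Groebner basis of the Jacobian ideal J(f) in C{s,t} is {16*s + t^3 + 24*t, s^2 - 9*t^2/4, s*t + 3*t^2/2}; counting standard monomials gives mu = 4. Corank 1: A-series; mu = 4 gives A_4. The Hessian of g at 0 is [[2, 0], [0, 2]] with rank 2, so corank 0. A Groebner basis of the Jacobian ideal J(g) in C{s,t} is {s, t}; counting standard monomials gives mu = 1. Corank 0: nondegenerate Morse point, so A_1. f is A_4 but g is A_1, hence not right-equivalent.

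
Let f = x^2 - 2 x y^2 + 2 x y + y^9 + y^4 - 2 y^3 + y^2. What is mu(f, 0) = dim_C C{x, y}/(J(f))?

The Hessian of f at 0 has rank 1. Corank 1: A-series; mu = 8 gives A_8.

8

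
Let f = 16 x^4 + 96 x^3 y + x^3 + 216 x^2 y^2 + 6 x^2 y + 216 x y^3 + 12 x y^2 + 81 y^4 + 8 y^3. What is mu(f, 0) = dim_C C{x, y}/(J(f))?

6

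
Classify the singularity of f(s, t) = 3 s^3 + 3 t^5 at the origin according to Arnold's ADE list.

E8

The Hessian of f at 0 is [[0, 0], [0, 0]] with rank 0, so corank 2. A Groebner basis of the Jacobian ideal J(f) in C{s,t} is {t^4, s^2}; counting standard monomials gives mu = 8. Corank 2; j^3 = 3*s^3 is a perfect cube, so E-series; the 5-jet and mu = 8 give E_8.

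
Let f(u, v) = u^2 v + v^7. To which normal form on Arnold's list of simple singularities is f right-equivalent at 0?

The Hessian of f at 0 is [[0, 0], [0, 0]] with rank 0, so corank 2. A Groebner basis of the Jacobian ideal J(f) in C{u,v} is {u^2/7 + v^6, u^3, u*v}; counting standard monomials gives mu = 8. Corank 2; j^3 = u^2*v has shape L^2 M (L != M), so D-series; mu = 8 gives D_8.

D_8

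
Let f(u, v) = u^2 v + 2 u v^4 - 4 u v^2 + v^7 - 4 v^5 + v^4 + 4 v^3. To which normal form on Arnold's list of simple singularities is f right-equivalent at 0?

The Hessian of f at 0 has rank 0. Corank 2; j^3 = v*(u - 2*v)^2 has shape L^2 M (L != M), so D-series; mu = 5 gives D_5.

D_5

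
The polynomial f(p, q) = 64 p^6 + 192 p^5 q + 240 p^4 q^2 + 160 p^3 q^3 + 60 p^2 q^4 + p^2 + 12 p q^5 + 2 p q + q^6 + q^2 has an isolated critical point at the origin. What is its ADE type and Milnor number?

Type A_5, Milnor number mu = 5.

The Hessian of f at 0 is [[2, 2], [2, 2]] with rank 1, so corank 1. A Groebner basis of the Jacobian ideal J(f) in C{p,q} is {q^5, p + q}; counting standard monomials gives mu = 5. Corank 1: A-series; mu = 5 gives A_5.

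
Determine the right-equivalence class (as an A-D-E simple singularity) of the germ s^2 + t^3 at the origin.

A2

The Hessian of f at 0 is [[2, 0], [0, 0]] with rank 1, so corank 1. A Groebner basis of the Jacobian ideal J(f) in C{s,t} is {t^2, s}; counting standard monomials gives mu = 2. Corank 1: A-series; mu = 2 gives A_2.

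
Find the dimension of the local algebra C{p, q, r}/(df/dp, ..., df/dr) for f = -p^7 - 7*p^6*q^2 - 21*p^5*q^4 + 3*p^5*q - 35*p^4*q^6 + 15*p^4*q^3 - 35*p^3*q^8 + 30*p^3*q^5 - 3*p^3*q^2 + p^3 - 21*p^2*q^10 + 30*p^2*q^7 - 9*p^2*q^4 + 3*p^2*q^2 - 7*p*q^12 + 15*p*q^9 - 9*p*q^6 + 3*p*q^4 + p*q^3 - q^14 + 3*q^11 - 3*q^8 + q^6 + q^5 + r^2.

The Hessian of f at 0 is [[0, 0, 0], [0, 0, 0], [0, 0, 2]] with rank 1, so corank 2. A Groebner basis of the Jacobian ideal J(f) in C{p,q,r} is {-p^2 + q^4 - q^3/3, p^3, p^2*q + p^2/3 + q^3/9, p^2 + p*q^2 + q^3/3, r}; counting standard monomials gives mu = 7. Corank 2; j^3 = p^3 is a perfect cube, so E-series; the 4-jet and mu = 7 give E_7.

7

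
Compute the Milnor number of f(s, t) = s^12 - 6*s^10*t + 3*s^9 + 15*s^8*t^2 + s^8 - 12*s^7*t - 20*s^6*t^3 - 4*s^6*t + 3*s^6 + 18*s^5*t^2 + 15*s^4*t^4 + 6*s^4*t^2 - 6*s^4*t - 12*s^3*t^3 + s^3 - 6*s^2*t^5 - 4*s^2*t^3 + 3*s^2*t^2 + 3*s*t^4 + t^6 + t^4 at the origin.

6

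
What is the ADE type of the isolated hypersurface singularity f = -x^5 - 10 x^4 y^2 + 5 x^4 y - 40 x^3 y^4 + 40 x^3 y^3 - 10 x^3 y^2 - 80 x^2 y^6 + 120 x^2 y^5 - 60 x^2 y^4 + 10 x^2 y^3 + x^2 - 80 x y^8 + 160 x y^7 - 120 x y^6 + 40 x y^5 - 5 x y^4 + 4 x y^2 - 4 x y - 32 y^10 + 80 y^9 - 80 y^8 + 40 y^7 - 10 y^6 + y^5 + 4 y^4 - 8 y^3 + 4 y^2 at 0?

A_4

The Hessian of f at 0 has rank 1. Corank 1: A-series; mu = 4 gives A_4.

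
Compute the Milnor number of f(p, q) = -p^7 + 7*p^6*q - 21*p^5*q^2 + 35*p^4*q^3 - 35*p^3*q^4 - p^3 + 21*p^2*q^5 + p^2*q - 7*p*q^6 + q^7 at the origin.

The Hessian of f at 0 has rank 0. Corank 2; j^3 = -p^2*(p - q) has shape L^2 M (L != M), so D-series; mu = 8 gives D_8.

8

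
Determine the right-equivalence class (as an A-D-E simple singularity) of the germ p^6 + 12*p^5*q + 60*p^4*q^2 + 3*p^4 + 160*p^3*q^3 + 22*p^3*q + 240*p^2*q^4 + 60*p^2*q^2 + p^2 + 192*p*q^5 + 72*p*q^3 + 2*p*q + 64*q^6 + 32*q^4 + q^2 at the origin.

A3

The Hessian of f at 0 has rank 1. Corank 1: A-series; mu = 3 gives A_3.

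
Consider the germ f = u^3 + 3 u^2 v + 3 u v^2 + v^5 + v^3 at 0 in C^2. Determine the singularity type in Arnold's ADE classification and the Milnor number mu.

Type E_{8}, Milnor number mu = 8.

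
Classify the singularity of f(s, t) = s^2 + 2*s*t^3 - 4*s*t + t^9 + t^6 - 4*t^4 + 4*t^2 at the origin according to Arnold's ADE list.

The Hessian of f at 0 is [[2, -4], [-4, 8]] with rank 1, so corank 1. A Groebner basis of the Jacobian ideal J(f) in C{s,t} is {s^2*t^2 + 4*s^2 - 12*s*t + 8*t^2, s^3 - 6*s^2*t + 12*s*t^2 + 8*s - 16*t, s + t^3 - 2*t}; counting standard monomials gives mu = 8. Corank 1: A-series; mu = 8 gives A_8.

A_{8}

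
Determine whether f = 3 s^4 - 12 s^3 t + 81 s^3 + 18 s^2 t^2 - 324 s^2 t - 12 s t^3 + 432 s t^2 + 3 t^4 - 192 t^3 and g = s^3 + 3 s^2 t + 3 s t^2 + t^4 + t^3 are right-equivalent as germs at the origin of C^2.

Yes.

The Hessian of f at 0 has rank 0. Corank 2; j^3 = 3*(3*s - 4*t)^3 is a perfect cube, so E-series; the 4-jet and mu = 6 give E_6. The Hessian of g at 0 has rank 0. Corank 2; j^3 = (s + t)^3 is a perfect cube, so E-series; the 4-jet and mu = 6 give E_6. Both have type E_6, hence right-equivalent.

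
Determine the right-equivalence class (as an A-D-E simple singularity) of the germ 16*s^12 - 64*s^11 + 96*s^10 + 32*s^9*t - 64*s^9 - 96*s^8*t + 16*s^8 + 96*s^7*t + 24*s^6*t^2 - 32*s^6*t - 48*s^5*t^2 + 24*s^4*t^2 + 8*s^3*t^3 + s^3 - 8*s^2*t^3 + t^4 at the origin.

The Hessian of f at 0 is [[0, 0], [0, 0]] with rank 0, so corank 2. A Groebner basis of the Jacobian ideal J(f) in C{s,t} is {t^3, s^2}; counting standard monomials gives mu = 6. Corank 2; j^3 = s^3 is a perfect cube, so E-series; the 4-jet and mu = 6 give E_6.

E_{6}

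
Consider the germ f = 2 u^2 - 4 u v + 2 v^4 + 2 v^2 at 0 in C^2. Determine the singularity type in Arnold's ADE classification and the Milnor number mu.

Type A_3, Milnor number mu = 3.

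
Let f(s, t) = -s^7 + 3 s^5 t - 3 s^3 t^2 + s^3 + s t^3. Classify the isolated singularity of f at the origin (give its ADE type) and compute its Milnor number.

Type E7, Milnor number mu = 7.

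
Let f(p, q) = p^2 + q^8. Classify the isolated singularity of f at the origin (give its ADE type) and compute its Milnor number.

The Hessian of f at 0 is [[2, 0], [0, 0]] with rank 1, so corank 1. A Groebner basis of the Jacobian ideal J(f) in C{p,q} is {q^7, p}; counting standard monomials gives mu = 7. Corank 1: A-series; mu = 7 gives A_7.

Type A_7, Milnor number mu = 7.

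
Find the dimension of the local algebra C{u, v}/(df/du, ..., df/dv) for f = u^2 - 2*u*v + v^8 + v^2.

The Hessian of f at 0 is [[2, -2], [-2, 2]] with rank 1, so corank 1. A Groebner basis of the Jacobian ideal J(f) in C{u,v} is {v^7, u - v}; counting standard monomials gives mu = 7. Corank 1: A-series; mu = 7 gives A_7.

7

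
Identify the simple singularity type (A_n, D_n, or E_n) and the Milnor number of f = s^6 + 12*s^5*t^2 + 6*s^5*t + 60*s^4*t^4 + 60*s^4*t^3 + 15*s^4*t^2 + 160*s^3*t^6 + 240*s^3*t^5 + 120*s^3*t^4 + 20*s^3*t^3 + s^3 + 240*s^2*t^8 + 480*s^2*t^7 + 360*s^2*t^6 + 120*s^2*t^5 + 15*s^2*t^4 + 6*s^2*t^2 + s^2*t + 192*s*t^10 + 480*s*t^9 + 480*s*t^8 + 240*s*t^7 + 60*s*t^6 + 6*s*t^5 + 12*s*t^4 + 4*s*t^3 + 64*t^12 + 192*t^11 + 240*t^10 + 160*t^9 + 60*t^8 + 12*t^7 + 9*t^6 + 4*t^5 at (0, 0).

The Hessian of f at 0 has rank 0. Corank 2; j^3 = s^2*(s + t) has shape L^2 M (L != M), so D-series; mu = 7 gives D_7.

Type D_{7}, Milnor number mu = 7.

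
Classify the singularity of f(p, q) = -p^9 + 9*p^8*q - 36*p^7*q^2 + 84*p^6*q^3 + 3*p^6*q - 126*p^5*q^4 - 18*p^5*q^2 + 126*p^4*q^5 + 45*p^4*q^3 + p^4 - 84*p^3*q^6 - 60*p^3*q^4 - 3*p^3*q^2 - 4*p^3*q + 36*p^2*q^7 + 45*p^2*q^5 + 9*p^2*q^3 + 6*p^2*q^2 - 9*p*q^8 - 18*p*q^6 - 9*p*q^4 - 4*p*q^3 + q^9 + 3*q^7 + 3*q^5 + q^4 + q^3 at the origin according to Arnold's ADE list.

E_{6}

The Hessian of f at 0 is [[0, 0], [0, 0]] with rank 0, so corank 2. A Groebner basis of the Jacobian ideal J(f) in C{p,q} is {p^3 - 3*p^2*q, q^2}; counting standard monomials gives mu = 6. Corank 2; j^3 = q^3 is a perfect cube, so E-series; the 4-jet and mu = 6 give E_6.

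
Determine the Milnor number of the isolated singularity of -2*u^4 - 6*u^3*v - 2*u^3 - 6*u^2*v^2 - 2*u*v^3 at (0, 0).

The Hessian of f at 0 is [[0, 0], [0, 0]] with rank 0, so corank 2. A Groebner basis of the Jacobian ideal J(f) in C{u,v} is {3*u^2 + v^4 + v^3, u^3, u^2*v - u^2 - v^3/3, 2*u^2 + u*v^2 + 2*v^3/3}; counting standard monomials gives mu = 7. Corank 2; j^3 = -2*u^3 is a perfect cube, so E-series; the 4-jet and mu = 7 give E_7.

7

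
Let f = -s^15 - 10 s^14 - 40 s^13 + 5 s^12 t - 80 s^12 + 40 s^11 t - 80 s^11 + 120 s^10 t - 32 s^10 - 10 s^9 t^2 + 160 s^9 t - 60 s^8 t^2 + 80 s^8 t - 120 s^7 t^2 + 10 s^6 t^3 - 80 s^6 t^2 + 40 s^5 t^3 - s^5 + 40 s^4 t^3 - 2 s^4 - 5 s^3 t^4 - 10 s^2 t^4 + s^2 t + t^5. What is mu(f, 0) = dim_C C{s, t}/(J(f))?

6

The Hessian of f at 0 has rank 0. Corank 2; j^3 = s^2*t has shape L^2 M (L != M), so D-series; mu = 6 gives D_6.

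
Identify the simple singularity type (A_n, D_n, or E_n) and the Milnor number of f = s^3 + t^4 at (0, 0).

Type E_{6}, Milnor number mu = 6.

The Hessian of f at 0 is [[0, 0], [0, 0]] with rank 0, so corank 2. A Groebner basis of the Jacobian ideal J(f) in C{s,t} is {t^3, s^2}; counting standard monomials gives mu = 6. Corank 2; j^3 = s^3 is a perfect cube, so E-series; the 4-jet and mu = 6 give E_6.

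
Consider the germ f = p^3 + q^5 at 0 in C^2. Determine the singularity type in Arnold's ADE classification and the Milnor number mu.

Type E8, Milnor number mu = 8.

The Hessian of f at 0 is [[0, 0], [0, 0]] with rank 0, so corank 2. A Groebner basis of the Jacobian ideal J(f) in C{p,q} is {q^4, p^2}; counting standard monomials gives mu = 8. Corank 2; j^3 = p^3 is a perfect cube, so E-series; the 5-jet and mu = 8 give E_8.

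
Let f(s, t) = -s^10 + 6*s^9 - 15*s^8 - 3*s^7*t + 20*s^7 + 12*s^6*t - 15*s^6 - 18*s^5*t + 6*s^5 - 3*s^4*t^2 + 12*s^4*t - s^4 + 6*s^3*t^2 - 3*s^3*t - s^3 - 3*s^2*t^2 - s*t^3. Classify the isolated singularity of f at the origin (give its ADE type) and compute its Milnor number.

Type E_{7}, Milnor number mu = 7.

The Hessian of f at 0 has rank 0. Corank 2; j^3 = -s^3 is a perfect cube, so E-series; the 4-jet and mu = 7 give E_7.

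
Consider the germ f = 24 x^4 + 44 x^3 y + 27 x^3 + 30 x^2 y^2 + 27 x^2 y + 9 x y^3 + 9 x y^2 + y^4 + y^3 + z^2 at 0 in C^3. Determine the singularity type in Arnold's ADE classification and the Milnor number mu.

The Hessian of f at 0 has rank 1. Corank 2; j^3 = (3*x + y)^3 is a perfect cube, so E-series; the 4-jet and mu = 7 give E_7.

Type E7, Milnor number mu = 7.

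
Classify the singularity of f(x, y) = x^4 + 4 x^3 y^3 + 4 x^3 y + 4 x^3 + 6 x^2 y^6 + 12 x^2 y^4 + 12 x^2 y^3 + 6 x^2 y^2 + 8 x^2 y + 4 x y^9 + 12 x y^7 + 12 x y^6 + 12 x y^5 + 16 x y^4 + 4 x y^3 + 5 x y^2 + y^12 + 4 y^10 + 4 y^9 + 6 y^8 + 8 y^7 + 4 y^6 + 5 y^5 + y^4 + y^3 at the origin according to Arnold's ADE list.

D_5

The Hessian of f at 0 has rank 0. Corank 2; j^3 = (x + y)*(2*x + y)^2 has shape L^2 M (L != M), so D-series; mu = 5 gives D_5.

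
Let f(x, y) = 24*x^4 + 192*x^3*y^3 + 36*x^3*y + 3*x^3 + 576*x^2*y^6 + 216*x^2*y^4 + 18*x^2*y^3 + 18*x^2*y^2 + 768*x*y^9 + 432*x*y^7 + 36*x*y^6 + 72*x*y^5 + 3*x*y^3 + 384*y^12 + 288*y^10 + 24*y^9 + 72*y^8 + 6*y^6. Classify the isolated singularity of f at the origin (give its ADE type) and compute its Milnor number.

The Hessian of f at 0 is [[0, 0], [0, 0]] with rank 0, so corank 2. A Groebner basis of the Jacobian ideal J(f) in C{x,y} is {3*x^2/4 + y^4 + y^3/4, x^3, x^2*y - x^2/4 - y^3/12, x^2 + x*y^2 + y^3/3}; counting standard monomials gives mu = 7. Corank 2; j^3 = 3*x^3 is a perfect cube, so E-series; the 4-jet and mu = 7 give E_7.

Type E_7, Milnor number mu = 7.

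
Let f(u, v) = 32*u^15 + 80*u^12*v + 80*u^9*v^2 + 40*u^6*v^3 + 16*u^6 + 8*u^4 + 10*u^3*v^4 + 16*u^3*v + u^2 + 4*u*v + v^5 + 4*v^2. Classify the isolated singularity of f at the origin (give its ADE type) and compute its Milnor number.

The Hessian of f at 0 is [[2, 4], [4, 8]] with rank 1, so corank 1. A Groebner basis of the Jacobian ideal J(f) in C{u,v} is {-u/32 + v^3 - v/16, u^2 - 4*v^2, u*v + 2*v^2}; counting standard monomials gives mu = 4. Corank 1: A-series; mu = 4 gives A_4.

Type A4, Milnor number mu = 4.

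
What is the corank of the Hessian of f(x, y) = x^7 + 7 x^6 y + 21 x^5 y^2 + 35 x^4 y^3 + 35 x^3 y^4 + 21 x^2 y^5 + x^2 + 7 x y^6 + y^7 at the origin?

1

Hessian at 0 has rank 1.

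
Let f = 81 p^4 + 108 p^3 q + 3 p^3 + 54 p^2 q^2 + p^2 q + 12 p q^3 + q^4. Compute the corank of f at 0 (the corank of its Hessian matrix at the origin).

Hessian at 0 has rank 0.

2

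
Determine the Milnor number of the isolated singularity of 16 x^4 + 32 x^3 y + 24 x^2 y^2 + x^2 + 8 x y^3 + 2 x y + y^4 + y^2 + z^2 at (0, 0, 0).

The Hessian of f at 0 is [[2, 2, 0], [2, 2, 0], [0, 0, 2]] with rank 2, so corank 1. A Groebner basis of the Jacobian ideal J(f) in C{x,y,z} is {y^3, x + y, z}; counting standard monomials gives mu = 3. Corank 1: A-series; mu = 3 gives A_3.

3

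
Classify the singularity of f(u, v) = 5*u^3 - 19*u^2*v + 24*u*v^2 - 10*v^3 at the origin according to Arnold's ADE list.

The Hessian of f at 0 is [[0, 0], [0, 0]] with rank 0, so corank 2. A Groebner basis of the Jacobian ideal J(f) in C{u,v} is {v^3, u^2 - 6*v^2, u*v - 3*v^2}; counting standard monomials gives mu = 4. Corank 2; j^3 = (u - v)*(5*u^2 - 14*u*v + 10*v^2) splits into three distinct lines over C (the quadratic factor has nonzero discriminant), so D_4.

D_{4}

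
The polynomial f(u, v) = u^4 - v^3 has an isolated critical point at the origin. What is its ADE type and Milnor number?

The Hessian of f at 0 is [[0, 0], [0, 0]] with rank 0, so corank 2. A Groebner basis of the Jacobian ideal J(f) in C{u,v} is {u^3, v^2}; counting standard monomials gives mu = 6. Corank 2; j^3 = -v^3 is a perfect cube, so E-series; the 4-jet and mu = 6 give E_6.

Type E_{6}, Milnor number mu = 6.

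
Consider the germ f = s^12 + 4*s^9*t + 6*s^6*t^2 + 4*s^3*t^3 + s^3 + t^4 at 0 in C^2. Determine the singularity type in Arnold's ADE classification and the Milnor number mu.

Type E_6, Milnor number mu = 6.

The Hessian of f at 0 is [[0, 0], [0, 0]] with rank 0, so corank 2. A Groebner basis of the Jacobian ideal J(f) in C{s,t} is {t^3, s^2}; counting standard monomials gives mu = 6. Corank 2; j^3 = s^3 is a perfect cube, so E-series; the 4-jet and mu = 6 give E_6.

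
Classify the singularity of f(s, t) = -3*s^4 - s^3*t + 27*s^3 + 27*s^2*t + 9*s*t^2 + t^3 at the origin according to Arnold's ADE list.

E7

The Hessian of f at 0 has rank 0. Corank 2; j^3 = (3*s + t)^3 is a perfect cube, so E-series; the 4-jet and mu = 7 give E_7.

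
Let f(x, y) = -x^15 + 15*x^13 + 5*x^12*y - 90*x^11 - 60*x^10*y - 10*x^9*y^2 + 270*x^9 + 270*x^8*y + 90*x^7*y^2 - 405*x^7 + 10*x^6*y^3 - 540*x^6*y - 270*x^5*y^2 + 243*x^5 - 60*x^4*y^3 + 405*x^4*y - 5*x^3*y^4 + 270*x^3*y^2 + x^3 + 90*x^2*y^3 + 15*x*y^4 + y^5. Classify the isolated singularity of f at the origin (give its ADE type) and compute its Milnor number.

Type E8, Milnor number mu = 8.

The Hessian of f at 0 has rank 0. Corank 2; j^3 = x^3 is a perfect cube, so E-series; the 5-jet and mu = 8 give E_8.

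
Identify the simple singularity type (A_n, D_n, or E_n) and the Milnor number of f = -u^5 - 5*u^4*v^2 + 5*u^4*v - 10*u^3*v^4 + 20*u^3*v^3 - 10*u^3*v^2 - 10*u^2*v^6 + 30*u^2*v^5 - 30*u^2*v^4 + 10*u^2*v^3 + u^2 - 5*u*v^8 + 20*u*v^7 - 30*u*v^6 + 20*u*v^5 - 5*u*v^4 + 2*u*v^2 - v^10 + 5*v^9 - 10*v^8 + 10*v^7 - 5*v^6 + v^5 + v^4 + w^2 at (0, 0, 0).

Type A4, Milnor number mu = 4.

The Hessian of f at 0 is [[2, 0, 0], [0, 0, 0], [0, 0, 2]] with rank 2, so corank 1. A Groebner basis of the Jacobian ideal J(f) in C{u,v,w} is {u^2, u + v^2, w}; counting standard monomials gives mu = 4. Corank 1: A-series; mu = 4 gives A_4.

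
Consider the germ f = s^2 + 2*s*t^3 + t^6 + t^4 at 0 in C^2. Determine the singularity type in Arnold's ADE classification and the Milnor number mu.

The Hessian of f at 0 has rank 1. Corank 1: A-series; mu = 3 gives A_3.

Type A3, Milnor number mu = 3.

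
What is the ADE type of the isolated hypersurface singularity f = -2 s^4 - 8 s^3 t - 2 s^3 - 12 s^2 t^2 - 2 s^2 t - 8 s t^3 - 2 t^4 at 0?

The Hessian of f at 0 has rank 0. Corank 2; j^3 = -2*s^2*(s + t) has shape L^2 M (L != M), so D-series; mu = 5 gives D_5.

D5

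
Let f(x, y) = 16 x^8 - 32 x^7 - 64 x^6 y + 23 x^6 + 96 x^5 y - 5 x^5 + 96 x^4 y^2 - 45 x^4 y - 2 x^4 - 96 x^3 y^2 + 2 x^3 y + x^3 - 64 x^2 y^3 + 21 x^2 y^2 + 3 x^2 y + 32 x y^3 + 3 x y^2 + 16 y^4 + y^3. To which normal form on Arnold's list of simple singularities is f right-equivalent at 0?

The Hessian of f at 0 has rank 0. Corank 2; j^3 = (x + y)^3 is a perfect cube, so E-series; the 4-jet and mu = 6 give E_6.

E6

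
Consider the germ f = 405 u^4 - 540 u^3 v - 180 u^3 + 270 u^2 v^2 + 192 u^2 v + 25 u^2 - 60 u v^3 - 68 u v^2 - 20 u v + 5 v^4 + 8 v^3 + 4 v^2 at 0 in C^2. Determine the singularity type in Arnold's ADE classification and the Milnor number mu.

Type A_3, Milnor number mu = 3.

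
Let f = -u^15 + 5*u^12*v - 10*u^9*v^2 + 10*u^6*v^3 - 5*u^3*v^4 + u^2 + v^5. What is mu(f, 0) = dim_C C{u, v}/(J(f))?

4

The Hessian of f at 0 is [[2, 0], [0, 0]] with rank 1, so corank 1. A Groebner basis of the Jacobian ideal J(f) in C{u,v} is {v^4, u}; counting standard monomials gives mu = 4. Corank 1: A-series; mu = 4 gives A_4.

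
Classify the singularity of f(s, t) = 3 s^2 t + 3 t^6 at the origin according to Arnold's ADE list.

D_7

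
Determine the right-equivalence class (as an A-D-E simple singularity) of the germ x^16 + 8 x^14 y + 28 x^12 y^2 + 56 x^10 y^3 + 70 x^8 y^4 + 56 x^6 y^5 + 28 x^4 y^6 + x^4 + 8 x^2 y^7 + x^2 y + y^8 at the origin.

D_{9}

The Hessian of f at 0 has rank 0. Corank 2; j^3 = x^2*y has shape L^2 M (L != M), so D-series; mu = 9 gives D_9.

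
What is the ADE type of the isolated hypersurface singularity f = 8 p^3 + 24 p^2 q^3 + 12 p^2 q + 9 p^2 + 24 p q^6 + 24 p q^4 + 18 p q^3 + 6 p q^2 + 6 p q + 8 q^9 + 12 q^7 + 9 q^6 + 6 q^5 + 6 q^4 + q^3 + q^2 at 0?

The Hessian of f at 0 has rank 1. Corank 1: A-series; mu = 2 gives A_2.

A_2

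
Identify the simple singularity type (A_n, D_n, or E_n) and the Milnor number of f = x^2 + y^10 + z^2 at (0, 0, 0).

The Hessian of f at 0 has rank 2. Corank 1: A-series; mu = 9 gives A_9.

Type A_{9}, Milnor number mu = 9.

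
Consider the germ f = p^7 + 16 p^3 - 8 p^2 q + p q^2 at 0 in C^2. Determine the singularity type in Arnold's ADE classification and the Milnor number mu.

The Hessian of f at 0 is [[0, 0], [0, 0]] with rank 0, so corank 2. A Groebner basis of the Jacobian ideal J(f) in C{p,q} is {-16384*p*q/7 + q^6 + 4096*q^2/7, p*q^2 - q^3/4, p^2 - p*q/4}; counting standard monomials gives mu = 8. Corank 2; j^3 = p*(4*p - q)^2 has shape L^2 M (L != M), so D-series; mu = 8 gives D_8.

Type D8, Milnor number mu = 8.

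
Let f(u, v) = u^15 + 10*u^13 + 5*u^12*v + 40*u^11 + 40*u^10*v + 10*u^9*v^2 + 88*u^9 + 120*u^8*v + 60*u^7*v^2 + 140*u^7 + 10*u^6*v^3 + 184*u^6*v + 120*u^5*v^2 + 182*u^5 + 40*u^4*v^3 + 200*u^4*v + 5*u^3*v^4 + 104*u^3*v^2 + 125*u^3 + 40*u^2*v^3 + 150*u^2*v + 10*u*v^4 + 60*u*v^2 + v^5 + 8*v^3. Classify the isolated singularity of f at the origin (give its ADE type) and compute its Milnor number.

Type E_8, Milnor number mu = 8.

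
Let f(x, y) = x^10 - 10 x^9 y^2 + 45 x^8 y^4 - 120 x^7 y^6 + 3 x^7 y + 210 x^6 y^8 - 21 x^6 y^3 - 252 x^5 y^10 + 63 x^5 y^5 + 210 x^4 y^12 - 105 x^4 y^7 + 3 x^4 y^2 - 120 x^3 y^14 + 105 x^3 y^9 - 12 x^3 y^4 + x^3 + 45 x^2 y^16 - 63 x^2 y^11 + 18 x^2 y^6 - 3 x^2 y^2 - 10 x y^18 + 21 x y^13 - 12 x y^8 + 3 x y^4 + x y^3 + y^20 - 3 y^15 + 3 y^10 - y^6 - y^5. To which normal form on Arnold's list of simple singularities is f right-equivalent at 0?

E_{7}

The Hessian of f at 0 has rank 0. Corank 2; j^3 = x^3 is a perfect cube, so E-series; the 4-jet and mu = 7 give E_7.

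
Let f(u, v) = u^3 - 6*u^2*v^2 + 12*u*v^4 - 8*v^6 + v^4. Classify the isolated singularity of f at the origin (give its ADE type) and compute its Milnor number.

Type E_{6}, Milnor number mu = 6.

The Hessian of f at 0 is [[0, 0], [0, 0]] with rank 0, so corank 2. A Groebner basis of the Jacobian ideal J(f) in C{u,v} is {u^3, u^2*v, -u^2/4 + u*v^2, v^3}; counting standard monomials gives mu = 6. Corank 2; j^3 = u^3 is a perfect cube, so E-series; the 4-jet and mu = 6 give E_6.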